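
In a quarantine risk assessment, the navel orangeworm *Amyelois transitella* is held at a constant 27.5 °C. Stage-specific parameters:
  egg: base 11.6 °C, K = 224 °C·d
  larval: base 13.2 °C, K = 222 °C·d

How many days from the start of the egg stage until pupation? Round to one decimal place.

29.6 days

egg: 224 / (27.5 − 11.6) = 224 / 15.9 = 14.088 d.
larval: 222 / (27.5 − 13.2) = 222 / 14.3 = 15.524 d.
Sum = 29.613 ≈ 29.6 days.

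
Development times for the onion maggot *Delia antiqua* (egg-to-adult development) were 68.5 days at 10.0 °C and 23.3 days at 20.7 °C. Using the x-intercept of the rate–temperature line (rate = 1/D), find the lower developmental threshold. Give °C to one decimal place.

Linear rate model ⇒ the product D·(T − T_b) is constant across temperatures.
68.5·(10.0 − T_b) = 23.3·(20.7 − T_b)
T_b = (68.5·10.0 − 23.3·20.7) / (68.5 − 23.3) = 202.69 / 45.2 = 4.484 °C ≈ 4.5 °C.

4.5 °C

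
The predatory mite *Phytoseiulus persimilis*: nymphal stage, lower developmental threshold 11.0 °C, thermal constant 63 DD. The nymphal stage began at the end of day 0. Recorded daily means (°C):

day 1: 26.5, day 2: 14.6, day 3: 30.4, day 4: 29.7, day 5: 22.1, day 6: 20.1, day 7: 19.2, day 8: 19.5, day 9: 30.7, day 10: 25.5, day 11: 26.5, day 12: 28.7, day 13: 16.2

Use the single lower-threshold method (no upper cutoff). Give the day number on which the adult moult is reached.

Daily DD above 11.0 °C: 15.5, 3.6, 19.4, 18.7, 11.1, 9.1, 8.2, 8.5, 19.7, 14.5, 15.5, 17.7, 5.2.
Cumulative: 15.5, 19.1, 38.5, 57.2, 68.3, 77.4, 85.6, 94.1, 113.8, 128.3, 143.8, 161.5, 166.7.
The total first reaches 63 DD on day 5.

day 5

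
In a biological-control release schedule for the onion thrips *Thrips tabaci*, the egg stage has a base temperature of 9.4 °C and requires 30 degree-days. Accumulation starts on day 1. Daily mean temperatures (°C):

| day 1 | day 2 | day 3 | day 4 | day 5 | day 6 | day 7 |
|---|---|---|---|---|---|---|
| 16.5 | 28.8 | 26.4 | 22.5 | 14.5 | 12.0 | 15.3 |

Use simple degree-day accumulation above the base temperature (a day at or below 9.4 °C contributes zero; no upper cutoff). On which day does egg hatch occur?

Daily DD above 9.4 °C: 7.1, 19.4, 17.0, 13.1, 5.1, 2.6, 5.9.
Cumulative: 7.1, 26.5, 43.5, 56.6, 61.7, 64.3, 70.2.
The total first reaches 30 DD on day 3.

day 3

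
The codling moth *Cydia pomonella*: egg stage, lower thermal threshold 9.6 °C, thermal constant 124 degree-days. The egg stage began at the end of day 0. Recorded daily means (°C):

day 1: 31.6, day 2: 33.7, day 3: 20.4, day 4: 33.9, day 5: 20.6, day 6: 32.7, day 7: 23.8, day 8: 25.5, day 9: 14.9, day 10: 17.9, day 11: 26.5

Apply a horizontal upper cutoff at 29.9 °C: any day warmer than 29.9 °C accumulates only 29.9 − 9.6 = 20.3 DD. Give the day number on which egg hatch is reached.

Daily DD above 9.6 °C (capped at 20.3): 20.3, 20.3, 10.8, 20.3, 11.0, 20.3, 14.2, 15.9, 5.3, 8.3, 16.9.
Cumulative: 20.3, 40.6, 51.4, 71.7, 82.7, 103.0, 117.2, 133.1, 138.4, 146.7, 163.6.
The total first reaches 124 DD on day 8.

day 8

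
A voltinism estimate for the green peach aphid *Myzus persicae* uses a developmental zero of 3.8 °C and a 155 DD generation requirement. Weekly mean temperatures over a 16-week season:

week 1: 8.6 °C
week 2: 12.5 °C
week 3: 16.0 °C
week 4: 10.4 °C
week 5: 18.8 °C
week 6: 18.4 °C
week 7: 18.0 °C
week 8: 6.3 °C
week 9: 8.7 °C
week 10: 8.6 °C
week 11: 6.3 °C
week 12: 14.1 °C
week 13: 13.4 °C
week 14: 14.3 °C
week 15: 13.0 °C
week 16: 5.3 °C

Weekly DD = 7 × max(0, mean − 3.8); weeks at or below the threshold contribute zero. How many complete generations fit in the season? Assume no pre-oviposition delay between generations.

5 generations

Weekly DD (7 × max(0, T̄ − 3.8)): 33.6, 60.9, 85.4, 46.2, 105.0, 102.2, 99.4, 17.5, 34.3, 33.6, 17.5, 72.1, 67.2, 73.5, 64.4, 10.5.
Season total = 923.3 DD.
Complete generations = ⌊923.3 / 155⌋ = 5.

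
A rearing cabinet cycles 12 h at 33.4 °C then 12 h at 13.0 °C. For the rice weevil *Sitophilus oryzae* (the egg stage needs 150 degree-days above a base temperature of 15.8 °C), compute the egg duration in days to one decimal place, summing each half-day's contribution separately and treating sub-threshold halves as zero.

17.0 days

Day half: max(0, 33.4 − 15.8) × 0.5 = 17.6 × 0.5 = 8.80 DD.
Night half: max(0, 13.0 − 15.8) × 0.5 = 0.0 × 0.5 = 0.00 DD.
Per 24 h: 8.80 DD/day.
Duration = 150 / 8.80 = 17.045 ≈ 17.0 days.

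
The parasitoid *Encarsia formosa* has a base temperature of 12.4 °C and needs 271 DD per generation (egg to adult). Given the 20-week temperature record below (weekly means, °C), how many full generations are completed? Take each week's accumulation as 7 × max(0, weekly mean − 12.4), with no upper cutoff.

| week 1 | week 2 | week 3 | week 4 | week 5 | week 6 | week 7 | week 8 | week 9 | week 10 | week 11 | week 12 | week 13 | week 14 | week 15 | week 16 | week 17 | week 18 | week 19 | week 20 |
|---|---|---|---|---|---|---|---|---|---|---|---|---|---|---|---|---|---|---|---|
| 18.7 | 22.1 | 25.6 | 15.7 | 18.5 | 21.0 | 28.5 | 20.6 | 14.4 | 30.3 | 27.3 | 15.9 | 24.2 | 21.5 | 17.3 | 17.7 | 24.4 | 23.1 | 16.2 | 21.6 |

Weekly DD (7 × max(0, T̄ − 12.4)): 44.1, 67.9, 92.4, 23.1, 42.7, 60.2, 112.7, 57.4, 14.0, 125.3, 104.3, 24.5, 82.6, 63.7, 34.3, 37.1, 84.0, 74.9, 26.6, 64.4.
Season total = 1236.2 DD.
Complete generations = ⌊1236.2 / 271⌋ = 4.

4 generations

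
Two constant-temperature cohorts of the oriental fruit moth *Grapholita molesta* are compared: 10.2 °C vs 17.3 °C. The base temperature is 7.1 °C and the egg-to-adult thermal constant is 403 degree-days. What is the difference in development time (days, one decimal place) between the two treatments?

At 10.2 °C: 403 / (10.2 − 7.1) = 403 / 3.1 = 130.000 d.
At 17.3 °C: 403 / (17.3 − 7.1) = 403 / 10.2 = 39.510 d.
Difference = |130.000 − 39.510| = 90.490 ≈ 90.5 days.

90.5 days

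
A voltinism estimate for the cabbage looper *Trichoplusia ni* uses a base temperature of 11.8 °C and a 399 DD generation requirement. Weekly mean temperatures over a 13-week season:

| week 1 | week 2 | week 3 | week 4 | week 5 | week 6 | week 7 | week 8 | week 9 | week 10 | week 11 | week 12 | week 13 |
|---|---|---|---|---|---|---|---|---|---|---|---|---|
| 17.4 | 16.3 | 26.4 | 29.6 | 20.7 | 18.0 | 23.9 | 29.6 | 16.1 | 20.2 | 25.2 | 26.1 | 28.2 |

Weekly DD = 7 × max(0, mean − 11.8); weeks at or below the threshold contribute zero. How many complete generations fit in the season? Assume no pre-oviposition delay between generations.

Weekly DD (7 × max(0, T̄ − 11.8)): 39.2, 31.5, 102.2, 124.6, 62.3, 43.4, 84.7, 124.6, 30.1, 58.8, 93.8, 100.1, 114.8.
Season total = 1010.1 DD.
Complete generations = ⌊1010.1 / 399⌋ = 2.

2 generations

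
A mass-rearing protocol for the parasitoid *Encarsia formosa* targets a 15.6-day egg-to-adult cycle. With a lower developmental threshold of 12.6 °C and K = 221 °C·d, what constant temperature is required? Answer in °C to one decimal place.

26.8 °C

Required daily accumulation = 221 / 15.6 = 14.167 DD/day.
T = T_base + 14.167 = 12.6 + 14.167 = 26.767 ≈ 26.8 °C.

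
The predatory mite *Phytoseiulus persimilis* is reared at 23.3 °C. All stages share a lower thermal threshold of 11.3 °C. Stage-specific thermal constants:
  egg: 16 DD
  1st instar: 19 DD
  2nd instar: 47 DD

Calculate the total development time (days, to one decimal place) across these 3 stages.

6.8 days

Daily accumulation at 23.3 °C = 23.3 − 11.3 = 12.0 DD/day.
Total K = 16 + 19 + 47 = 82 DD.
Total duration = 82 / 12.0 = 6.833 ≈ 6.8 days.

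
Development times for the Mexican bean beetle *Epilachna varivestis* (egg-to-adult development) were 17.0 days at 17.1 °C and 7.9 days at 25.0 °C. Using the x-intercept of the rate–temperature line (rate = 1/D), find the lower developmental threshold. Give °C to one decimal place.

Linear rate model ⇒ the product D·(T − T_b) is constant across temperatures.
17.0·(17.1 − T_b) = 7.9·(25.0 − T_b)
T_b = (17.0·17.1 − 7.9·25.0) / (17.0 − 7.9) = 93.20 / 9.1 = 10.242 °C ≈ 10.2 °C.

10.2 °C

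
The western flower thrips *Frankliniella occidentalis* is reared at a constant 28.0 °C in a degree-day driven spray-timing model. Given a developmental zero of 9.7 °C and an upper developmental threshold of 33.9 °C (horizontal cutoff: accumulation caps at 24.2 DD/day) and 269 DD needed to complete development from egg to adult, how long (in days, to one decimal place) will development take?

14.7 days

Daily accumulation = 28.0 − 9.7 = 18.3 DD/day.
Duration = 269 / 18.3 = 14.699 ≈ 14.7 days.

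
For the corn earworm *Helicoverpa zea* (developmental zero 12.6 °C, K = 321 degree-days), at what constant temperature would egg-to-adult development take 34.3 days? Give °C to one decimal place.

22.0 °C

Required daily accumulation = 321 / 34.3 = 9.359 DD/day.
T = T_base + 9.359 = 12.6 + 9.359 = 21.959 ≈ 22.0 °C.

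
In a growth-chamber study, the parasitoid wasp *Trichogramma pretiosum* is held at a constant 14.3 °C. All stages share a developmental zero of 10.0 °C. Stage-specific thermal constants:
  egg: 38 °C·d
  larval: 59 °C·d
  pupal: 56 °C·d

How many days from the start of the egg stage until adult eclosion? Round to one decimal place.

Daily accumulation at 14.3 °C = 14.3 − 10.0 = 4.3 DD/day.
Total K = 38 + 59 + 56 = 153 DD.
Total duration = 153 / 4.3 = 35.581 ≈ 35.6 days.

35.6 days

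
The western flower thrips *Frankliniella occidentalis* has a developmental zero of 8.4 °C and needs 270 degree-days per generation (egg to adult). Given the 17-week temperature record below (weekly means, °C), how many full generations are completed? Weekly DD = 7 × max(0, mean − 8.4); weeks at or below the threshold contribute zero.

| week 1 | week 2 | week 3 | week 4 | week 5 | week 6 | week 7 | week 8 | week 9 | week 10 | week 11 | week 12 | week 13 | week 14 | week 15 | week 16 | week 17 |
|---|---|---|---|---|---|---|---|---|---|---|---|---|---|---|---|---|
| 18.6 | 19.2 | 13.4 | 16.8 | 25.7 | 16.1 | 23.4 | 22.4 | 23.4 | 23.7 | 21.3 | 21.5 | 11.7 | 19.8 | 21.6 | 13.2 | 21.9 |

4 generations

Weekly DD (7 × max(0, T̄ − 8.4)): 71.4, 75.6, 35.0, 58.8, 121.1, 53.9, 105.0, 98.0, 105.0, 107.1, 90.3, 91.7, 23.1, 79.8, 92.4, 33.6, 94.5.
Season total = 1336.3 DD.
Complete generations = ⌊1336.3 / 270⌋ = 4.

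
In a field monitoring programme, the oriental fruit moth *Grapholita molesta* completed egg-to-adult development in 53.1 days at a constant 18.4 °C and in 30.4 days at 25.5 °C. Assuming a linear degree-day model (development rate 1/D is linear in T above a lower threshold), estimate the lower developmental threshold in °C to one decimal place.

Equal thermal constants: D₁(T₁ − T_b) = D₂(T₂ − T_b).
53.1·(18.4 − T_b) = 30.4·(25.5 − T_b)
T_b = (53.1·18.4 − 30.4·25.5) / (53.1 − 30.4) = 201.84 / 22.7 = 8.892 °C ≈ 8.9 °C.

8.9 °C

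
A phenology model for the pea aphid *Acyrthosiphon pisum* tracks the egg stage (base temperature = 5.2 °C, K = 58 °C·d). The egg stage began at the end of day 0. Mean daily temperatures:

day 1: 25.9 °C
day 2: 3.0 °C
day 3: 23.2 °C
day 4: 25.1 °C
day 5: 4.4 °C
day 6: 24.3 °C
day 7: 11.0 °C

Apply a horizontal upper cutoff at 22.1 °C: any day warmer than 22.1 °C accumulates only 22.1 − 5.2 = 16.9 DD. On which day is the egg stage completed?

Daily DD above 5.2 °C (capped at 16.9): 16.9, 0.0, 16.9, 16.9, 0.0, 16.9, 5.8.
Cumulative: 16.9, 16.9, 33.8, 50.7, 50.7, 67.6, 73.4.
The total first reaches 58 DD on day 6.

day 6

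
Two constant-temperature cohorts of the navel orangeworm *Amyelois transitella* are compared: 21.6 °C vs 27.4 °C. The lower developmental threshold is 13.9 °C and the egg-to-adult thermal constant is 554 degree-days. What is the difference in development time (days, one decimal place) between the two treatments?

30.9 days

At 21.6 °C: 554 / (21.6 − 13.9) = 554 / 7.7 = 71.948 d.
At 27.4 °C: 554 / (27.4 − 13.9) = 554 / 13.5 = 41.037 d.
Difference = |71.948 − 41.037| = 30.911 ≈ 30.9 days.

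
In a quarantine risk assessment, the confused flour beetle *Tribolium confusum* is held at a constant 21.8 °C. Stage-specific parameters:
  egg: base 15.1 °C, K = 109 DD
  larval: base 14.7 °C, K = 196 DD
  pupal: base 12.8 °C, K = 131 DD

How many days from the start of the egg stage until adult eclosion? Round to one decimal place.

egg: 109 / (21.8 − 15.1) = 109 / 6.7 = 16.269 d.
larval: 196 / (21.8 − 14.7) = 196 / 7.1 = 27.606 d.
pupal: 131 / (21.8 − 12.8) = 131 / 9.0 = 14.556 d.
Sum = 58.430 ≈ 58.4 days.

58.4 days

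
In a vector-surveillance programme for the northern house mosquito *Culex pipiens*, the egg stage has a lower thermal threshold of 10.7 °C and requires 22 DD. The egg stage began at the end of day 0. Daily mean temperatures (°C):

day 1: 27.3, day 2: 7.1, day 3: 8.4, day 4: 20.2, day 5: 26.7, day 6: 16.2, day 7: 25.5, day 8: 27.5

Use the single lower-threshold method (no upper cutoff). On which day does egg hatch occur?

day 4

Daily DD above 10.7 °C: 16.6, 0.0, 0.0, 9.5, 16.0, 5.5, 14.8, 16.8.
Cumulative: 16.6, 16.6, 16.6, 26.1, 42.1, 47.6, 62.4, 79.2.
The total first reaches 22 DD on day 4.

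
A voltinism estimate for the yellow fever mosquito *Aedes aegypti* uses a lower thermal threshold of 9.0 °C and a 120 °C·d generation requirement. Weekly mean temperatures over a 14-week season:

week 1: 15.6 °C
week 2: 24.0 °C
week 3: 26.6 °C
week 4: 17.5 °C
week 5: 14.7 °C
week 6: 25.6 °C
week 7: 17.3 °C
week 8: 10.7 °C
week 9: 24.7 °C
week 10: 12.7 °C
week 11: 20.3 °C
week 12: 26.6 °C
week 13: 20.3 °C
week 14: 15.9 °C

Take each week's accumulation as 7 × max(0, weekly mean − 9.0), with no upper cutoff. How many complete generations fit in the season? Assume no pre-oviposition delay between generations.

8 generations

Weekly DD (7 × max(0, T̄ − 9.0)): 46.2, 105.0, 123.2, 59.5, 39.9, 116.2, 58.1, 11.9, 109.9, 25.9, 79.1, 123.2, 79.1, 48.3.
Season total = 1025.5 DD.
Complete generations = ⌊1025.5 / 120⌋ = 8.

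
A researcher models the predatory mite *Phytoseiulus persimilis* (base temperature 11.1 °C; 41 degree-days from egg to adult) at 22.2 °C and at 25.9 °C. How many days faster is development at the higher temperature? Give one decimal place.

0.9 days

At 22.2 °C: 41 / (22.2 − 11.1) = 41 / 11.1 = 3.694 d.
At 25.9 °C: 41 / (25.9 − 11.1) = 41 / 14.8 = 2.770 d.
Difference = |3.694 − 2.770| = 0.923 ≈ 0.9 days.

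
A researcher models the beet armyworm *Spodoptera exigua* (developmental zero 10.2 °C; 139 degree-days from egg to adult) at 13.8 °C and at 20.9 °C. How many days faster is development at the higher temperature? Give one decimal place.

25.6 days

At 13.8 °C: 139 / (13.8 − 10.2) = 139 / 3.6 = 38.611 d.
At 20.9 °C: 139 / (20.9 − 10.2) = 139 / 10.7 = 12.991 d.
Difference = |38.611 − 12.991| = 25.620 ≈ 25.6 days.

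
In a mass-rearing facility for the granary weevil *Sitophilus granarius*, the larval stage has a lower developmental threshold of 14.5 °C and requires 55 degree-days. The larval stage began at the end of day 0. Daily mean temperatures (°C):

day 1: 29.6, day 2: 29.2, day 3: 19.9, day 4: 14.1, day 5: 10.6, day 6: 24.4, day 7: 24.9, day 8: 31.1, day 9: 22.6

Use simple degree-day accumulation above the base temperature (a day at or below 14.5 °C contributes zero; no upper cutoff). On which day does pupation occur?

day 7

Daily DD above 14.5 °C: 15.1, 14.7, 5.4, 0.0, 0.0, 9.9, 10.4, 16.6, 8.1.
Cumulative: 15.1, 29.8, 35.2, 35.2, 35.2, 45.1, 55.5, 72.1, 80.2.
The total first reaches 55 DD on day 7.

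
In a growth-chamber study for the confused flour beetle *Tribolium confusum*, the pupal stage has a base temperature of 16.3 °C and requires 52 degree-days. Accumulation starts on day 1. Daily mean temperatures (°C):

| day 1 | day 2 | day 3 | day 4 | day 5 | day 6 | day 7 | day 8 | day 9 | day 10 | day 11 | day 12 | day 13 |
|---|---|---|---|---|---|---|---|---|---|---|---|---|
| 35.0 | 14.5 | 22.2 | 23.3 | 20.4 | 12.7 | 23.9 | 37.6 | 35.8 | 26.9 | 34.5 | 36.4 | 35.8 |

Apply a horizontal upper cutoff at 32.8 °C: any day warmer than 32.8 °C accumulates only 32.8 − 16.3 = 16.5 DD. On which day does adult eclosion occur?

day 8

Daily DD above 16.3 °C (capped at 16.5): 16.5, 0.0, 5.9, 7.0, 4.1, 0.0, 7.6, 16.5, 16.5, 10.6, 16.5, 16.5, 16.5.
Cumulative: 16.5, 16.5, 22.4, 29.4, 33.5, 33.5, 41.1, 57.6, 74.1, 84.7, 101.2, 117.7, 134.2.
The total first reaches 52 DD on day 8.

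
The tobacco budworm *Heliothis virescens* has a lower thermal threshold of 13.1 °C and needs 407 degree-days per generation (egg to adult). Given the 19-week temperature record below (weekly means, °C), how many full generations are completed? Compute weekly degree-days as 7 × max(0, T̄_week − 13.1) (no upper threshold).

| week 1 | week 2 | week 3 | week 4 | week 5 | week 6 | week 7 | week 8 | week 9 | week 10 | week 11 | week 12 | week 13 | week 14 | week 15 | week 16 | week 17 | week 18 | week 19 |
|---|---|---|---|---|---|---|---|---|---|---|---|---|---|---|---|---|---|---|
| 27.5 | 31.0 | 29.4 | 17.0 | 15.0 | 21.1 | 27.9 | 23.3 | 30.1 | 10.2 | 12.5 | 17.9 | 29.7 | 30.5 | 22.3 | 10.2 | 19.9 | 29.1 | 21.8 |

3 generations

Weekly DD (7 × max(0, T̄ − 13.1)): 100.8, 125.3, 114.1, 27.3, 13.3, 56.0, 103.6, 71.4, 119.0, 0.0, 0.0, 33.6, 116.2, 121.8, 64.4, 0.0, 47.6, 112.0, 60.9.
Season total = 1287.3 DD.
Complete generations = ⌊1287.3 / 407⌋ = 3.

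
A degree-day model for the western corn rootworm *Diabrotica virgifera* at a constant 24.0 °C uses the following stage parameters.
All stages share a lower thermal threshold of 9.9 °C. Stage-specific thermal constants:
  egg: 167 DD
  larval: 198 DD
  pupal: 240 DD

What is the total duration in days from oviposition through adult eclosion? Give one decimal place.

42.9 days

Daily accumulation at 24.0 °C = 24.0 − 9.9 = 14.1 DD/day.
Total K = 167 + 198 + 240 = 605 DD.
Total duration = 605 / 14.1 = 42.908 ≈ 42.9 days.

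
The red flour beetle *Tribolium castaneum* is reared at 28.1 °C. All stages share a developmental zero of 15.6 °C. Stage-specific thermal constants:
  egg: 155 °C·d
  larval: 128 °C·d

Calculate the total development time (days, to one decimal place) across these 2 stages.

Daily accumulation at 28.1 °C = 28.1 − 15.6 = 12.5 DD/day.
Total K = 155 + 128 = 283 DD.
Total duration = 283 / 12.5 = 22.640 ≈ 22.6 days.

22.6 days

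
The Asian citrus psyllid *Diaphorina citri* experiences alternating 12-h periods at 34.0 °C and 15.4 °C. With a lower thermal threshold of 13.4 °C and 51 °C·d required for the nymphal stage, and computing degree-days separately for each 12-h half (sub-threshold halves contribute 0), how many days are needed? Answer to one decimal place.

4.5 days

Day half: max(0, 34.0 − 13.4) × 0.5 = 20.6 × 0.5 = 10.30 DD.
Night half: max(0, 15.4 − 13.4) × 0.5 = 2.0 × 0.5 = 1.00 DD.
Per 24 h: 11.30 DD/day.
Duration = 51 / 11.30 = 4.513 ≈ 4.5 days.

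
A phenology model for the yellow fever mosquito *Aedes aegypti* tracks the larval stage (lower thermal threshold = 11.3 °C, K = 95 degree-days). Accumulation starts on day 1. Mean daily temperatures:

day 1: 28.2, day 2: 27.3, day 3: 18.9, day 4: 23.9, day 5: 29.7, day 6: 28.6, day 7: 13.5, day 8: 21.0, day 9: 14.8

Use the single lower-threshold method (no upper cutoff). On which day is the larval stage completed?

Daily DD above 11.3 °C: 16.9, 16.0, 7.6, 12.6, 18.4, 17.3, 2.2, 9.7, 3.5.
Cumulative: 16.9, 32.9, 40.5, 53.1, 71.5, 88.8, 91.0, 100.7, 104.2.
The total first reaches 95 DD on day 8.

day 8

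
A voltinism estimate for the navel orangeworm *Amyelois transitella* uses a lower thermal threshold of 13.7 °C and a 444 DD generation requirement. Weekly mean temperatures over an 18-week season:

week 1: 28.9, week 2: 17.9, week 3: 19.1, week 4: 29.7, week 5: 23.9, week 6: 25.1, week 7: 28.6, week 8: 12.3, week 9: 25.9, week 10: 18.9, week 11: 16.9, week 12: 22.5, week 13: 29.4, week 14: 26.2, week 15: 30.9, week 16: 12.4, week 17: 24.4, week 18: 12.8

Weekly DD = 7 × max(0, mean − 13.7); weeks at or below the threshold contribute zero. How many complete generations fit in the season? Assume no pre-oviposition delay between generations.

2 generations

Weekly DD (7 × max(0, T̄ − 13.7)): 106.4, 29.4, 37.8, 112.0, 71.4, 79.8, 104.3, 0.0, 85.4, 36.4, 22.4, 61.6, 109.9, 87.5, 120.4, 0.0, 74.9, 0.0.
Season total = 1139.6 DD.
Complete generations = ⌊1139.6 / 444⌋ = 2.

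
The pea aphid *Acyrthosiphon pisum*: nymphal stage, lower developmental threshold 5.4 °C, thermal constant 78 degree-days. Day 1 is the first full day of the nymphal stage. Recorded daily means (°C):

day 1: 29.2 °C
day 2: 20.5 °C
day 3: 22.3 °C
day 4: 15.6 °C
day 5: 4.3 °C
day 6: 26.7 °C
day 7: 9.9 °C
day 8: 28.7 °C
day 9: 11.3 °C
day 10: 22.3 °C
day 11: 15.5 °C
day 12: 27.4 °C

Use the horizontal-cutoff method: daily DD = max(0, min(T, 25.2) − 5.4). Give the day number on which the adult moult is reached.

Daily DD above 5.4 °C (capped at 19.8): 19.8, 15.1, 16.9, 10.2, 0.0, 19.8, 4.5, 19.8, 5.9, 16.9, 10.1, 19.8.
Cumulative: 19.8, 34.9, 51.8, 62.0, 62.0, 81.8, 86.3, 106.1, 112.0, 128.9, 139.0, 158.8.
The total first reaches 78 DD on day 6.

day 6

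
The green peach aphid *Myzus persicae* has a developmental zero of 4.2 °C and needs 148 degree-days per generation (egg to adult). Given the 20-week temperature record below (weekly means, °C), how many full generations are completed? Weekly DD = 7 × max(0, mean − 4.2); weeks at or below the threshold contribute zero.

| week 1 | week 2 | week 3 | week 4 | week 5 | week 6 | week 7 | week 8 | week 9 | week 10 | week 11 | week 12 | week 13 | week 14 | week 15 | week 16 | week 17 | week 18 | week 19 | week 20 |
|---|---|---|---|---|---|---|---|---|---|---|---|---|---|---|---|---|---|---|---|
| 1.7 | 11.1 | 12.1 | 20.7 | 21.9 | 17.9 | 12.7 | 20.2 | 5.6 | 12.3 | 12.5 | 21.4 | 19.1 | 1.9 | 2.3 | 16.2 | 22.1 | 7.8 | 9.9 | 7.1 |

8 generations

Weekly DD (7 × max(0, T̄ − 4.2)): 0.0, 48.3, 55.3, 115.5, 123.9, 95.9, 59.5, 112.0, 9.8, 56.7, 58.1, 120.4, 104.3, 0.0, 0.0, 84.0, 125.3, 25.2, 39.9, 20.3.
Season total = 1254.4 DD.
Complete generations = ⌊1254.4 / 148⌋ = 8.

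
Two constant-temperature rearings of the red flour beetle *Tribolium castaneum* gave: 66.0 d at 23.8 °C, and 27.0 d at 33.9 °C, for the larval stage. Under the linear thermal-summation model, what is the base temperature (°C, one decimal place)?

Under the model K = D·(T − T_b), so D₁·(T₁ − T_b) = D₂·(T₂ − T_b).
66.0·(23.8 − T_b) = 27.0·(33.9 − T_b)
T_b = (66.0·23.8 − 27.0·33.9) / (66.0 − 27.0) = 655.50 / 39.0 = 16.808 °C ≈ 16.8 °C.

16.8 °C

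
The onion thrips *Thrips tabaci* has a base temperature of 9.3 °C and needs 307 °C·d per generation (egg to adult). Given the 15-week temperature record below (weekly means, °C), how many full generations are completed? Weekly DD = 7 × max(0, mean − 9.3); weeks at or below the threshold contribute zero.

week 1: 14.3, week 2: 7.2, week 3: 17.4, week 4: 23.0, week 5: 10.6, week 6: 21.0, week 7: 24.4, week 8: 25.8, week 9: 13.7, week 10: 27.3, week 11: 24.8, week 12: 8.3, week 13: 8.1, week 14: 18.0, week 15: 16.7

Weekly DD (7 × max(0, T̄ − 9.3)): 35.0, 0.0, 56.7, 95.9, 9.1, 81.9, 105.7, 115.5, 30.8, 126.0, 108.5, 0.0, 0.0, 60.9, 51.8.
Season total = 877.8 DD.
Complete generations = ⌊877.8 / 307⌋ = 2.

2 generations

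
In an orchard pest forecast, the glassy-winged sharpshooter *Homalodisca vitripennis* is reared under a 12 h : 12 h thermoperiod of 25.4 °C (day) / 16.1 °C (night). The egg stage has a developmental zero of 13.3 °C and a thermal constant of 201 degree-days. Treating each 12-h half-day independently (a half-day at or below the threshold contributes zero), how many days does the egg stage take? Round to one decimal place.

27.0 days

Day half: max(0, 25.4 − 13.3) × 0.5 = 12.1 × 0.5 = 6.05 DD.
Night half: max(0, 16.1 − 13.3) × 0.5 = 2.8 × 0.5 = 1.40 DD.
Per 24 h: 7.45 DD/day.
Duration = 201 / 7.45 = 26.980 ≈ 27.0 days.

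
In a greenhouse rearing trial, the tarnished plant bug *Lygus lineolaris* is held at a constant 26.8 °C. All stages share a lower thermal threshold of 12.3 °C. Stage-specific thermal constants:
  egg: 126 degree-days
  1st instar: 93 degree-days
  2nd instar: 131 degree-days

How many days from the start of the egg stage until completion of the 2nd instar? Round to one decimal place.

Daily accumulation at 26.8 °C = 26.8 − 12.3 = 14.5 DD/day.
Total K = 126 + 93 + 131 = 350 DD.
Total duration = 350 / 14.5 = 24.138 ≈ 24.1 days.

24.1 days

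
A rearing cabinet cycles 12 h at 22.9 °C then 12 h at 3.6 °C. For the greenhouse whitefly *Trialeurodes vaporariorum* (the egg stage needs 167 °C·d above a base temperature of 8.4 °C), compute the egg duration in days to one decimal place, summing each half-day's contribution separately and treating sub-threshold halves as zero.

23.0 days

Day half: max(0, 22.9 − 8.4) × 0.5 = 14.5 × 0.5 = 7.25 DD.
Night half: max(0, 3.6 − 8.4) × 0.5 = 0.0 × 0.5 = 0.00 DD.
Per 24 h: 7.25 DD/day.
Duration = 167 / 7.25 = 23.034 ≈ 23.0 days.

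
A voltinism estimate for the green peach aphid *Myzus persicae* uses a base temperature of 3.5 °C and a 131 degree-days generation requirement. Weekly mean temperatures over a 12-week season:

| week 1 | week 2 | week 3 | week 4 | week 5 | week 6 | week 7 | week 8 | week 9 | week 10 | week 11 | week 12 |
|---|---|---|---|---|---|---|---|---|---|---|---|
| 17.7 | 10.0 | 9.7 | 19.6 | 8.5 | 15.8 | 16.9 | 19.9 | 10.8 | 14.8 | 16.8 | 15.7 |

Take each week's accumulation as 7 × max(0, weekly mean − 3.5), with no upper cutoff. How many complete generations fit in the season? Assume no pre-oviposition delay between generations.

7 generations

Weekly DD (7 × max(0, T̄ − 3.5)): 99.4, 45.5, 43.4, 112.7, 35.0, 86.1, 93.8, 114.8, 51.1, 79.1, 93.1, 85.4.
Season total = 939.4 DD.
Complete generations = ⌊939.4 / 131⌋ = 7.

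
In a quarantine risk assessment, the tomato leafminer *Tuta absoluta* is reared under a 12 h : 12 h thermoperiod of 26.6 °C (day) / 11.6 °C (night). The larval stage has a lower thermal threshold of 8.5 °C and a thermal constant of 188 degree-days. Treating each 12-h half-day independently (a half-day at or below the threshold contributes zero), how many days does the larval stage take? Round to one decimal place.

Day half: max(0, 26.6 − 8.5) × 0.5 = 18.1 × 0.5 = 9.05 DD.
Night half: max(0, 11.6 − 8.5) × 0.5 = 3.1 × 0.5 = 1.55 DD.
Per 24 h: 10.60 DD/day.
Duration = 188 / 10.60 = 17.736 ≈ 17.7 days.

17.7 days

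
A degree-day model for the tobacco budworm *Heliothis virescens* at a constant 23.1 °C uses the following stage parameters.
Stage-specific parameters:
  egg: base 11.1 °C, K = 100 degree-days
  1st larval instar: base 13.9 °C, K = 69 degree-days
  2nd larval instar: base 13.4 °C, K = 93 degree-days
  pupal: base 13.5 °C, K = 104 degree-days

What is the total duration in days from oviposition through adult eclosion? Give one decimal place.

36.3 days

egg: 100 / (23.1 − 11.1) = 100 / 12.0 = 8.333 d.
1st larval instar: 69 / (23.1 − 13.9) = 69 / 9.2 = 7.500 d.
2nd larval instar: 93 / (23.1 − 13.4) = 93 / 9.7 = 9.588 d.
pupal: 104 / (23.1 − 13.5) = 104 / 9.6 = 10.833 d.
Sum = 36.254 ≈ 36.3 days.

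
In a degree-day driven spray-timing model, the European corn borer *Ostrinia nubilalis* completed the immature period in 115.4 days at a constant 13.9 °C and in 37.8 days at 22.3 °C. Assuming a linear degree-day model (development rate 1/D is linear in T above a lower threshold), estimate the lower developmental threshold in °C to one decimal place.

Linear rate model ⇒ the product D·(T − T_b) is constant across temperatures.
115.4·(13.9 − T_b) = 37.8·(22.3 − T_b)
T_b = (115.4·13.9 − 37.8·22.3) / (115.4 − 37.8) = 761.12 / 77.6 = 9.808 °C ≈ 9.8 °C.

9.8 °C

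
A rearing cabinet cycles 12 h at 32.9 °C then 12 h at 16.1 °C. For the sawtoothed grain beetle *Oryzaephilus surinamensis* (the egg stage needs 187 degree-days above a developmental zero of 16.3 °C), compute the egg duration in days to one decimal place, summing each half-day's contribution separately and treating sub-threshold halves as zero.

Day half: max(0, 32.9 − 16.3) × 0.5 = 16.6 × 0.5 = 8.30 DD.
Night half: max(0, 16.1 − 16.3) × 0.5 = 0.0 × 0.5 = 0.00 DD.
Per 24 h: 8.30 DD/day.
Duration = 187 / 8.30 = 22.530 ≈ 22.5 days.

22.5 days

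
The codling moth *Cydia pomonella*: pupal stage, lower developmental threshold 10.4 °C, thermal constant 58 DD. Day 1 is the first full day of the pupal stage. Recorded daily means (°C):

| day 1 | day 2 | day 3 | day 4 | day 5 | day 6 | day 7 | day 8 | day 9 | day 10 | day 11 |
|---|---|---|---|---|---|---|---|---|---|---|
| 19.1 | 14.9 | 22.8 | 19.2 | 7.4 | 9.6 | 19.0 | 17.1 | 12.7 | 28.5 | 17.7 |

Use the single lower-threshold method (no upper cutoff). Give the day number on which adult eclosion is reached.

Daily DD above 10.4 °C: 8.7, 4.5, 12.4, 8.8, 0.0, 0.0, 8.6, 6.7, 2.3, 18.1, 7.3.
Cumulative: 8.7, 13.2, 25.6, 34.4, 34.4, 34.4, 43.0, 49.7, 52.0, 70.1, 77.4.
The total first reaches 58 DD on day 10.

day 10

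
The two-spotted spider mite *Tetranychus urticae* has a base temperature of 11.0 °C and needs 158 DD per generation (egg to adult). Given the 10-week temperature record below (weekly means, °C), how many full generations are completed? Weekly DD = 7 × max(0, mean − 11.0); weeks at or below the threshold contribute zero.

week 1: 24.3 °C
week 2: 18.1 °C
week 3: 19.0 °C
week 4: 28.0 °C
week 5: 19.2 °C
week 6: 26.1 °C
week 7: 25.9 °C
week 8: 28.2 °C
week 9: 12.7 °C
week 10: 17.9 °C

Weekly DD (7 × max(0, T̄ − 11.0)): 93.1, 49.7, 56.0, 119.0, 57.4, 105.7, 104.3, 120.4, 11.9, 48.3.
Season total = 765.8 DD.
Complete generations = ⌊765.8 / 158⌋ = 4.

4 generations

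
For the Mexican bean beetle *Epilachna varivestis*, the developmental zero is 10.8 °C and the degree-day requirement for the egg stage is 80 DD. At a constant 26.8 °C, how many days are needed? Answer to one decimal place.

5.0 days

Daily accumulation = 26.8 − 10.8 = 16.0 DD/day.
Duration = 80 / 16.0 = 5.000 ≈ 5.0 days.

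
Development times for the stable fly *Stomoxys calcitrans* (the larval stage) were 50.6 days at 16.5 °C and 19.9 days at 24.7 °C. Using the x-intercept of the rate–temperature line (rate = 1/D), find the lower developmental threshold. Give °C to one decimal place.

Under the model K = D·(T − T_b), so D₁·(T₁ − T_b) = D₂·(T₂ − T_b).
50.6·(16.5 − T_b) = 19.9·(24.7 − T_b)
T_b = (50.6·16.5 − 19.9·24.7) / (50.6 − 19.9) = 343.37 / 30.7 = 11.185 °C ≈ 11.2 °C.

11.2 °C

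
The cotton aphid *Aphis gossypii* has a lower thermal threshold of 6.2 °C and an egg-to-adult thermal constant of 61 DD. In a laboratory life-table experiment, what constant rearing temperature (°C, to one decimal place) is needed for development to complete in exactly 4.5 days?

Required daily accumulation = 61 / 4.5 = 13.556 DD/day.
T = T_base + 13.556 = 6.2 + 13.556 = 19.756 ≈ 19.8 °C.

19.8 °C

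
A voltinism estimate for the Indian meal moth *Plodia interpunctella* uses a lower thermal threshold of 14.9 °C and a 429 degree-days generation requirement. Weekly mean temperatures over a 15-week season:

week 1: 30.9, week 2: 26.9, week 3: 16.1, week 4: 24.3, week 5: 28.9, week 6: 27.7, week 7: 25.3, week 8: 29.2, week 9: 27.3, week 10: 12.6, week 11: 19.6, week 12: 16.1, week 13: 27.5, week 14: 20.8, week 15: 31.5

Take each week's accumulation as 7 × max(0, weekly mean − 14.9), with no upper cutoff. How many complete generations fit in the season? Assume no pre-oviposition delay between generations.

Weekly DD (7 × max(0, T̄ − 14.9)): 112.0, 84.0, 8.4, 65.8, 98.0, 89.6, 72.8, 100.1, 86.8, 0.0, 32.9, 8.4, 88.2, 41.3, 116.2.
Season total = 1004.5 DD.
Complete generations = ⌊1004.5 / 429⌋ = 2.

2 generations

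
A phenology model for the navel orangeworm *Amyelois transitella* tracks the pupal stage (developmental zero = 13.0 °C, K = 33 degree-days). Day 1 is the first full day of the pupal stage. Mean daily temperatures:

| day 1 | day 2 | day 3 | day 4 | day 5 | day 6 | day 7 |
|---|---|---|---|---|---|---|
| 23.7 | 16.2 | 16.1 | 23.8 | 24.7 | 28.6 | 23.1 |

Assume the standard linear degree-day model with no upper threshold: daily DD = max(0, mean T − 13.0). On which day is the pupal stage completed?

day 5

Daily DD above 13.0 °C: 10.7, 3.2, 3.1, 10.8, 11.7, 15.6, 10.1.
Cumulative: 10.7, 13.9, 17.0, 27.8, 39.5, 55.1, 65.2.
The total first reaches 33 DD on day 5.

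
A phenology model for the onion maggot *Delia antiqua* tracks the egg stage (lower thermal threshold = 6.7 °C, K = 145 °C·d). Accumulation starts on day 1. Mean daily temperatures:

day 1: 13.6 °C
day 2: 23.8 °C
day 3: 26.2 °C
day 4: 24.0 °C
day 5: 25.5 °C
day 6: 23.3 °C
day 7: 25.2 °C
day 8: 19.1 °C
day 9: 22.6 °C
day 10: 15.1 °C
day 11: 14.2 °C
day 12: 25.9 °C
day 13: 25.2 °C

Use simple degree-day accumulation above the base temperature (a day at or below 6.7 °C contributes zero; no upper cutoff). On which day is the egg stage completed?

day 10

Daily DD above 6.7 °C: 6.9, 17.1, 19.5, 17.3, 18.8, 16.6, 18.5, 12.4, 15.9, 8.4, 7.5, 19.2, 18.5.
Cumulative: 6.9, 24.0, 43.5, 60.8, 79.6, 96.2, 114.7, 127.1, 143.0, 151.4, 158.9, 178.1, 196.6.
The total first reaches 145 DD on day 10.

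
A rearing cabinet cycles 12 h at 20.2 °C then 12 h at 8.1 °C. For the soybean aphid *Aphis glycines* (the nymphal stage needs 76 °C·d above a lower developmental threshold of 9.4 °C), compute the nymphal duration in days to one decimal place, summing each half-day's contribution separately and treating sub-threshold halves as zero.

Day half: max(0, 20.2 − 9.4) × 0.5 = 10.8 × 0.5 = 5.40 DD.
Night half: max(0, 8.1 − 9.4) × 0.5 = 0.0 × 0.5 = 0.00 DD.
Per 24 h: 5.40 DD/day.
Duration = 76 / 5.40 = 14.074 ≈ 14.1 days.

14.1 days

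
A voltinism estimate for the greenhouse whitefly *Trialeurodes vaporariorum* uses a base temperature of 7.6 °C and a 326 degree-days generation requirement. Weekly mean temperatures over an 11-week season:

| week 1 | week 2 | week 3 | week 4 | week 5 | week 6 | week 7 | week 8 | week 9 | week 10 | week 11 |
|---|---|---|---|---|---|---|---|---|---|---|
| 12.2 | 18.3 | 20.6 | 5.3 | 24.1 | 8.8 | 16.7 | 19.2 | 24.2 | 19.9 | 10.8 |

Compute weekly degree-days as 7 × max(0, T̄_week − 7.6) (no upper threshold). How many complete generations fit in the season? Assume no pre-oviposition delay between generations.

2 generations

Weekly DD (7 × max(0, T̄ − 7.6)): 32.2, 74.9, 91.0, 0.0, 115.5, 8.4, 63.7, 81.2, 116.2, 86.1, 22.4.
Season total = 691.6 DD.
Complete generations = ⌊691.6 / 326⌋ = 2.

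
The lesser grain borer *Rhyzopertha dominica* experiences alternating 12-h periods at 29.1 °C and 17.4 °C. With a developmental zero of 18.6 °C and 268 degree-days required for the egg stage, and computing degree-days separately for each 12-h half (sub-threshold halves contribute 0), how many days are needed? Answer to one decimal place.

Day half: max(0, 29.1 − 18.6) × 0.5 = 10.5 × 0.5 = 5.25 DD.
Night half: max(0, 17.4 − 18.6) × 0.5 = 0.0 × 0.5 = 0.00 DD.
Per 24 h: 5.25 DD/day.
Duration = 268 / 5.25 = 51.048 ≈ 51.0 days.

51.0 days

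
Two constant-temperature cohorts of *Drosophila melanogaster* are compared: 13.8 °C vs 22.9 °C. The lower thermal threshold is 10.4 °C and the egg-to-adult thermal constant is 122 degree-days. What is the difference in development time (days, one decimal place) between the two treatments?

At 13.8 °C: 122 / (13.8 − 10.4) = 122 / 3.4 = 35.882 d.
At 22.9 °C: 122 / (22.9 − 10.4) = 122 / 12.5 = 9.760 d.
Difference = |35.882 − 9.760| = 26.122 ≈ 26.1 days.

26.1 days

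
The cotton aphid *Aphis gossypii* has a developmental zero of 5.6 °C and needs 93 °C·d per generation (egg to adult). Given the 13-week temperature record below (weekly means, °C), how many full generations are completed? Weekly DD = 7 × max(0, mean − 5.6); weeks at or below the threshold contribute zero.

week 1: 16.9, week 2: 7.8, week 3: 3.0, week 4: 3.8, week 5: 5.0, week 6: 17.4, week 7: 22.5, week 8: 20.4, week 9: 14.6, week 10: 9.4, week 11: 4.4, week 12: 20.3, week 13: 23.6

7 generations

Weekly DD (7 × max(0, T̄ − 5.6)): 79.1, 15.4, 0.0, 0.0, 0.0, 82.6, 118.3, 103.6, 63.0, 26.6, 0.0, 102.9, 126.0.
Season total = 717.5 DD.
Complete generations = ⌊717.5 / 93⌋ = 7.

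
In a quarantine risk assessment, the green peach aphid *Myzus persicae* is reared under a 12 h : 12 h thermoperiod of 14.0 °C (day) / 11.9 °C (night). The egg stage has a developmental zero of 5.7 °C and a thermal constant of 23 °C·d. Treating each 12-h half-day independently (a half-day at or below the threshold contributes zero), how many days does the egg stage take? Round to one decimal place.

Day half: max(0, 14.0 − 5.7) × 0.5 = 8.3 × 0.5 = 4.15 DD.
Night half: max(0, 11.9 − 5.7) × 0.5 = 6.2 × 0.5 = 3.10 DD.
Per 24 h: 7.25 DD/day.
Duration = 23 / 7.25 = 3.172 ≈ 3.2 days.

3.2 days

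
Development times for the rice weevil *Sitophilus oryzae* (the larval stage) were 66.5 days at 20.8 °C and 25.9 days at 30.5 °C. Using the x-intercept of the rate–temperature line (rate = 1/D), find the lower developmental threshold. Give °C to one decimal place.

Under the model K = D·(T − T_b), so D₁·(T₁ − T_b) = D₂·(T₂ − T_b).
66.5·(20.8 − T_b) = 25.9·(30.5 − T_b)
T_b = (66.5·20.8 − 25.9·30.5) / (66.5 − 25.9) = 593.25 / 40.6 = 14.612 °C ≈ 14.6 °C.

14.6 °C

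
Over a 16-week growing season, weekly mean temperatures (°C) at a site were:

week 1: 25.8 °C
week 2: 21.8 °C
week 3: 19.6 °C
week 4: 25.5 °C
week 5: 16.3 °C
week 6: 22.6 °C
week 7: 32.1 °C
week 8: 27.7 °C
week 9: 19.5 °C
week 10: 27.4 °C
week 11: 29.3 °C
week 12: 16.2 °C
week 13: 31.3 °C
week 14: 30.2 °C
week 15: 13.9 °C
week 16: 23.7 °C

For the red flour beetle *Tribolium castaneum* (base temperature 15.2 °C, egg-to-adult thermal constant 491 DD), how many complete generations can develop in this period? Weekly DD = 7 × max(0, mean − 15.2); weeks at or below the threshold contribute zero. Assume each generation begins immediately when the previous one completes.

2 generations

Weekly DD (7 × max(0, T̄ − 15.2)): 74.2, 46.2, 30.8, 72.1, 7.7, 51.8, 118.3, 87.5, 30.1, 85.4, 98.7, 7.0, 112.7, 105.0, 0.0, 59.5.
Season total = 987.0 DD.
Complete generations = ⌊987.0 / 491⌋ = 2.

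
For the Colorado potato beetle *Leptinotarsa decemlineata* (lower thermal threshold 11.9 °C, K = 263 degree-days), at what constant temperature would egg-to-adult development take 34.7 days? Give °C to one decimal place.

Required daily accumulation = 263 / 34.7 = 7.579 DD/day.
T = T_base + 7.579 = 11.9 + 7.579 = 19.479 ≈ 19.5 °C.

19.5 °C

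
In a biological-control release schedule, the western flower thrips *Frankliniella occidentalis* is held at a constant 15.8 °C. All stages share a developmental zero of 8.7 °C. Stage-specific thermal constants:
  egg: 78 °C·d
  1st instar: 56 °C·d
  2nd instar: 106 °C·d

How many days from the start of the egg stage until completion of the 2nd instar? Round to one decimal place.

33.8 days

Daily accumulation at 15.8 °C = 15.8 − 8.7 = 7.1 DD/day.
Total K = 78 + 56 + 106 = 240 DD.
Total duration = 240 / 7.1 = 33.803 ≈ 33.8 days.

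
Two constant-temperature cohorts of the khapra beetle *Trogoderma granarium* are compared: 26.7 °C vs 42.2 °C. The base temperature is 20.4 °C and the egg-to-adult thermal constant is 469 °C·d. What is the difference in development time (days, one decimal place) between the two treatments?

52.9 days

At 26.7 °C: 469 / (26.7 − 20.4) = 469 / 6.3 = 74.444 d.
At 42.2 °C: 469 / (42.2 − 20.4) = 469 / 21.8 = 21.514 d.
Difference = |74.444 − 21.514| = 52.931 ≈ 52.9 days.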